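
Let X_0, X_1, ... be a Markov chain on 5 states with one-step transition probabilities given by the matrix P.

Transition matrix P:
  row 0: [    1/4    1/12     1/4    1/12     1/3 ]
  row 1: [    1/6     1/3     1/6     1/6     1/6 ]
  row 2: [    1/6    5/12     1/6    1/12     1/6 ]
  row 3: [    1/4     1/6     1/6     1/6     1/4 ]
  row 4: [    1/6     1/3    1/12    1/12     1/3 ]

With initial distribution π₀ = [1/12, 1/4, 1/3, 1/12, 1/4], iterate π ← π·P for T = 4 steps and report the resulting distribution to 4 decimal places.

t=0: π = [0.0833, 0.2500, 0.3333, 0.0833, 0.2500]
t=1: π = [0.1806, 0.3264, 0.1528, 0.1111, 0.2292]
t=2: π = [0.1910, 0.2824, 0.1626, 0.1198, 0.2442]
t=3: π = [0.1926, 0.2792, 0.1622, 0.1168, 0.2492]
t=4: π = [0.1925, 0.2792, 0.1619, 0.1163, 0.2500]

π = [0.1925, 0.2792, 0.1619, 0.1163, 0.2500]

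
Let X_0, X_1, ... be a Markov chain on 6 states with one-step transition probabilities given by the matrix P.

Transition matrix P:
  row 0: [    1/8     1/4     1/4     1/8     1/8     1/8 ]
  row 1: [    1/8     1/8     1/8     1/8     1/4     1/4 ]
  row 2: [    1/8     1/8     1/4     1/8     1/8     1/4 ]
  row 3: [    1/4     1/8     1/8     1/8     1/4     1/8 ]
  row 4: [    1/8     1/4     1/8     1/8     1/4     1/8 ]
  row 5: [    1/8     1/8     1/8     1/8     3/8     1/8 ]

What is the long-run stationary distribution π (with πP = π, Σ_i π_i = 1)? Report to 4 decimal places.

π = [0.1406, 0.1717, 0.1629, 0.1250, 0.2329, 0.1668]

Balance equations π_j = Σ_i π_i·P[i][j]:
  π_0 = 1/8·π_0 + 1/8·π_1 + 1/8·π_2 + 1/4·π_3 + 1/8·π_4 + 1/8·π_5
  π_1 = 1/4·π_0 + 1/8·π_1 + 1/8·π_2 + 1/8·π_3 + 1/4·π_4 + 1/8·π_5
  π_2 = 1/4·π_0 + 1/8·π_1 + 1/4·π_2 + 1/8·π_3 + 1/8·π_4 + 1/8·π_5
  π_3 = 1/8·π_0 + 1/8·π_1 + 1/8·π_2 + 1/8·π_3 + 1/8·π_4 + 1/8·π_5
  π_4 = 1/8·π_0 + 1/4·π_1 + 1/8·π_2 + 1/4·π_3 + 1/4·π_4 + 3/8·π_5
  normalize: π_0 + π_1 + π_2 + π_3 + π_4 + π_5 = 1
Solving the linear system gives exactly π = [9/64, 5615/32704, 73/448, 1/8, 7617/32704, 341/2044].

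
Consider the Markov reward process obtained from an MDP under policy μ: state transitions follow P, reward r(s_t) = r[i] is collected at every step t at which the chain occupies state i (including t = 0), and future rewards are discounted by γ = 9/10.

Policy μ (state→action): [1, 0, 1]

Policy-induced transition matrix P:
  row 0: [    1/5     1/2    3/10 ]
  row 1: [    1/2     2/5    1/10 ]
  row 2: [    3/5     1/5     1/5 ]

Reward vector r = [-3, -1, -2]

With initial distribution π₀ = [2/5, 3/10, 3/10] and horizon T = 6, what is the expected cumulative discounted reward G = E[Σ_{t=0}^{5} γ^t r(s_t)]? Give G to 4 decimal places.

t=0: π = [0.4000, 0.3000, 0.3000], E[r] = -2.1000, γ^t·E[r] = -2.100000, running G = -2.100000
t=1: π = [0.4100, 0.3800, 0.2100], E[r] = -2.0300, γ^t·E[r] = -1.827000, running G = -3.927000
t=2: π = [0.3980, 0.3990, 0.2030], E[r] = -1.9990, γ^t·E[r] = -1.619190, running G = -5.546190
t=3: π = [0.4009, 0.3992, 0.1999], E[r] = -2.0017, γ^t·E[r] = -1.459239, running G = -7.005429
t=4: π = [0.3997, 0.4001, 0.2002], E[r] = -1.9996, γ^t·E[r] = -1.311944, running G = -8.317373
t=5: π = [0.4001, 0.3999, 0.2000], E[r] = -2.0002, γ^t·E[r] = -1.181076, running G = -9.498450

G = -9.4984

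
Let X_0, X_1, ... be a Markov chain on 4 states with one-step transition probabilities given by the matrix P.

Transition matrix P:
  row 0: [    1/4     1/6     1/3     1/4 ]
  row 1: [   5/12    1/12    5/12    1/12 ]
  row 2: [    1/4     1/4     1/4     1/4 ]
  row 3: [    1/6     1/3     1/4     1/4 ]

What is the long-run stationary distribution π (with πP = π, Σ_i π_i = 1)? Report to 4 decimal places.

Balance equations π_j = Σ_i π_i·P[i][j]:
  π_0 = 1/4·π_0 + 5/12·π_1 + 1/4·π_2 + 1/6·π_3
  π_1 = 1/6·π_0 + 1/12·π_1 + 1/4·π_2 + 1/3·π_3
  π_2 = 1/3·π_0 + 5/12·π_1 + 1/4·π_2 + 1/4·π_3
  normalize: π_0 + π_1 + π_2 + π_3 = 1
Solving the linear system gives exactly π = [276/1033, 435/2066, 635/2066, 222/1033].

π = [0.2672, 0.2106, 0.3074, 0.2149]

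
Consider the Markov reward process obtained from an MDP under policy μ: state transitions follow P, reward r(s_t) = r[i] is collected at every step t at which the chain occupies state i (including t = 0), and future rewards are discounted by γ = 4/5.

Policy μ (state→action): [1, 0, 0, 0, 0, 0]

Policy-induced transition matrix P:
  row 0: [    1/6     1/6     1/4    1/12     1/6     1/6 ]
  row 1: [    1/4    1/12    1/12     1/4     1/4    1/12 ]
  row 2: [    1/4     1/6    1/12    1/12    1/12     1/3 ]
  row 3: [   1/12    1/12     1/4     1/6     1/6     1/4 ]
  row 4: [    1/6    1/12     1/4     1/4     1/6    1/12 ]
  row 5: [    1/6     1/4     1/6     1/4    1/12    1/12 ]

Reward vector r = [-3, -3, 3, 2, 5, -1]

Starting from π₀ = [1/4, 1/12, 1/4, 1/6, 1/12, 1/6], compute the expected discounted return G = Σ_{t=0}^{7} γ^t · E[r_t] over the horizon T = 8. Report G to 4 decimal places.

G = 1.7881

t=0: π = [0.2500, 0.0833, 0.2500, 0.1667, 0.0833, 0.1667], E[r] = 0.3333, γ^t·E[r] = 0.333333, running G = 0.333333
t=1: π = [0.1806, 0.1528, 0.1806, 0.1528, 0.1389, 0.1944], E[r] = 0.3472, γ^t·E[r] = 0.277778, running G = 0.611111
t=2: π = [0.1817, 0.1458, 0.1782, 0.1771, 0.1481, 0.1690], E[r] = 0.4780, γ^t·E[r] = 0.305926, running G = 0.917037
t=3: π = [0.1789, 0.1415, 0.1819, 0.1753, 0.1499, 0.1726], E[r] = 0.5119, γ^t·E[r] = 0.262074, running G = 1.179111
t=4: π = [0.1790, 0.1422, 0.1817, 0.1753, 0.1489, 0.1729], E[r] = 0.5038, γ^t·E[r] = 0.206370, running G = 1.385481
t=5: π = [0.1791, 0.1422, 0.1816, 0.1753, 0.1490, 0.1729], E[r] = 0.5035, γ^t·E[r] = 0.164979, running G = 1.550460
t=6: π = [0.1790, 0.1422, 0.1816, 0.1753, 0.1490, 0.1729], E[r] = 0.5037, γ^t·E[r] = 0.132041, running G = 1.682501
t=7: π = [0.1790, 0.1422, 0.1816, 0.1753, 0.1490, 0.1729], E[r] = 0.5037, γ^t·E[r] = 0.105634, running G = 1.788136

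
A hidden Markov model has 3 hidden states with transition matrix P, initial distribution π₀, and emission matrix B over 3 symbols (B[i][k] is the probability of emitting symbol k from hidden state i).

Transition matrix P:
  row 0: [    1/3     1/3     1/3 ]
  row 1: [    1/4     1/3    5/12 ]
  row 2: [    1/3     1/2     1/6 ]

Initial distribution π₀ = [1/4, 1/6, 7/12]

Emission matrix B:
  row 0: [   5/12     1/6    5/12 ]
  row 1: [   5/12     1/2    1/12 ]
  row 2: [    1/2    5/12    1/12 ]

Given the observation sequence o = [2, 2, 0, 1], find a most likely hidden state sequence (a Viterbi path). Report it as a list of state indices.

t=0: δ = [1.042e-01, 1.389e-02, 4.861e-02]  (obs o_0=2)
t=1: δ = [1.447e-02, 2.894e-03, 2.894e-03]  ψ = [0, 0, 0]  (obs o_1=2)
t=2: δ = [2.009e-03, 2.009e-03, 2.411e-03]  ψ = [0, 0, 0]  (obs o_2=0)
t=3: δ = [1.340e-04, 6.028e-04, 3.489e-04]  ψ = [2, 2, 1]  (obs o_3=1)
backtrack: best end state = 1; path = [0, 0, 2, 1]

path = [0, 0, 2, 1]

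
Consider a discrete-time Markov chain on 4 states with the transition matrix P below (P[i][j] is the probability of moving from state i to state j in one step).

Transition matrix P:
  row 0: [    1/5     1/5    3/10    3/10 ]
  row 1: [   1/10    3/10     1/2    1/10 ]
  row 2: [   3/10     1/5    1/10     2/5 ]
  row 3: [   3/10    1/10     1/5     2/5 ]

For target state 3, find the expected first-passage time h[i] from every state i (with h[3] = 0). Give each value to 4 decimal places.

First-step conditioning: h[3] = 0; for i ≠ 3, h[i] = 1 + Σ_k P[i][k]·h[k].
  h[0] = 1 + 1/5·h[0] + 1/5·h[1] + 3/10·h[2]
  h[1] = 1 + 1/10·h[0] + 3/10·h[1] + 1/2·h[2]
  h[2] = 1 + 3/10·h[0] + 1/5·h[1] + 1/10·h[2]
Solving the 3×3 linear system over states ≠ 3 gives exactly h = [1080/307, 1300/307, 990/307, 0] (h[3] = 0 is the target).

h = [3.5179, 4.2345, 3.2248, 0.0000]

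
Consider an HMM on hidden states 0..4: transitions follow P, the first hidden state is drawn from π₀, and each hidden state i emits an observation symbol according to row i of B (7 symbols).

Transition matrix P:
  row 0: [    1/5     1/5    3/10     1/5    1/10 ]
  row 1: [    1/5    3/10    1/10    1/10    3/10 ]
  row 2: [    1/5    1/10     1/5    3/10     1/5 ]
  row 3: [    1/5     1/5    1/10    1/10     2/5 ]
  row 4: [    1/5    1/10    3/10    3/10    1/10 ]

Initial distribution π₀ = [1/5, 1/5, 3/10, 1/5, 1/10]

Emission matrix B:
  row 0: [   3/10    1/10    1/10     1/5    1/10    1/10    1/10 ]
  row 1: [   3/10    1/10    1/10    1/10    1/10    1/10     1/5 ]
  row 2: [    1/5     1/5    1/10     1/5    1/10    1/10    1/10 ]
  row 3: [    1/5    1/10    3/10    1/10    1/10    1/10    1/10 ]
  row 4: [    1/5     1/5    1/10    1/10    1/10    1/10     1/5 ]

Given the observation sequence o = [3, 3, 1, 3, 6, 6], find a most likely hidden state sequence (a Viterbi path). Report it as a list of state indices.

path = [2, 3, 4, 2, 3, 4]

t=0: δ = [4.000e-02, 2.000e-02, 6.000e-02, 2.000e-02, 1.000e-02]  (obs o_0=3)
t=1: δ = [2.400e-03, 8.000e-04, 2.400e-03, 1.800e-03, 1.200e-03]  ψ = [2, 0, 0, 2, 2]  (obs o_1=3)
t=2: δ = [4.800e-05, 4.800e-05, 1.440e-04, 7.200e-05, 1.440e-04]  ψ = [0, 0, 0, 2, 3]  (obs o_2=1)
t=3: δ = [5.760e-06, 1.440e-06, 8.640e-06, 4.320e-06, 2.880e-06]  ψ = [2, 1, 4, 2, 2]  (obs o_3=3)
t=4: δ = [1.728e-07, 2.304e-07, 1.728e-07, 2.592e-07, 3.456e-07]  ψ = [2, 0, 0, 2, 2]  (obs o_4=6)
t=5: δ = [6.912e-09, 1.382e-08, 1.037e-08, 1.037e-08, 2.074e-08]  ψ = [4, 1, 4, 4, 3]  (obs o_5=6)
backtrack: best end state = 4; path = [2, 3, 4, 2, 3, 4]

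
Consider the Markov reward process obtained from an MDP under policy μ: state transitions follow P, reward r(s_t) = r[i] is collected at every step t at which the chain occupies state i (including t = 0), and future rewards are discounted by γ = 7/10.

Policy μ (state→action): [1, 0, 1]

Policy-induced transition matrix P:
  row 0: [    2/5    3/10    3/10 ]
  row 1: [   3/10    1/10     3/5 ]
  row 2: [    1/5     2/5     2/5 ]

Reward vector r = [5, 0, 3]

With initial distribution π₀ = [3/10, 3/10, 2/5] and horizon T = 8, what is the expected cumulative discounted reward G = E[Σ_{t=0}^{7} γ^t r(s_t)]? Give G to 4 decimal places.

G = 8.5286

t=0: π = [0.3000, 0.3000, 0.4000], E[r] = 2.7000, γ^t·E[r] = 2.700000, running G = 2.700000
t=1: π = [0.2900, 0.2800, 0.4300], E[r] = 2.7400, γ^t·E[r] = 1.918000, running G = 4.618000
t=2: π = [0.2860, 0.2870, 0.4270], E[r] = 2.7110, γ^t·E[r] = 1.328390, running G = 5.946390
t=3: π = [0.2859, 0.2853, 0.4288], E[r] = 2.7159, γ^t·E[r] = 0.931554, running G = 6.877944
t=4: π = [0.2857, 0.2858, 0.4285], E[r] = 2.7140, γ^t·E[r] = 0.651622, running G = 7.529565
t=5: π = [0.2857, 0.2857, 0.4286], E[r] = 2.7144, γ^t·E[r] = 0.456209, running G = 7.985775
t=6: π = [0.2857, 0.2857, 0.4286], E[r] = 2.7143, γ^t·E[r] = 0.319330, running G = 8.305104
t=7: π = [0.2857, 0.2857, 0.4286], E[r] = 2.7143, γ^t·E[r] = 0.223534, running G = 8.528638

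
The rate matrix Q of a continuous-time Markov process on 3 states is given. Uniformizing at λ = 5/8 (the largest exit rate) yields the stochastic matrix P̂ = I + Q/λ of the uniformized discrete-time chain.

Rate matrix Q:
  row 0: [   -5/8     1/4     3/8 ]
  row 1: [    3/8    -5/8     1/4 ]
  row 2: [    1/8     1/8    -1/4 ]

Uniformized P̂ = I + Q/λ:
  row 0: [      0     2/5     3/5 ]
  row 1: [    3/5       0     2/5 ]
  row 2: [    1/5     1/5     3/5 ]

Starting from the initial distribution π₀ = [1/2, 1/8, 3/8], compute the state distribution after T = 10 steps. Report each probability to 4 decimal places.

π = [0.2354, 0.2058, 0.5588]

t=0: π = [0.5000, 0.1250, 0.3750]
t=1: π = [0.1500, 0.2750, 0.5750]
t=2: π = [0.2800, 0.1750, 0.5450]
t=3: π = [0.2140, 0.2210, 0.5650]
t=4: π = [0.2456, 0.1986, 0.5558]
t=5: π = [0.2303, 0.2094, 0.5603]
t=6: π = [0.2377, 0.2042, 0.5581]
t=7: π = [0.2341, 0.2067, 0.5592]
t=8: π = [0.2359, 0.2055, 0.5587]
t=9: π = [0.2350, 0.2061, 0.5589]
t=10: π = [0.2354, 0.2058, 0.5588]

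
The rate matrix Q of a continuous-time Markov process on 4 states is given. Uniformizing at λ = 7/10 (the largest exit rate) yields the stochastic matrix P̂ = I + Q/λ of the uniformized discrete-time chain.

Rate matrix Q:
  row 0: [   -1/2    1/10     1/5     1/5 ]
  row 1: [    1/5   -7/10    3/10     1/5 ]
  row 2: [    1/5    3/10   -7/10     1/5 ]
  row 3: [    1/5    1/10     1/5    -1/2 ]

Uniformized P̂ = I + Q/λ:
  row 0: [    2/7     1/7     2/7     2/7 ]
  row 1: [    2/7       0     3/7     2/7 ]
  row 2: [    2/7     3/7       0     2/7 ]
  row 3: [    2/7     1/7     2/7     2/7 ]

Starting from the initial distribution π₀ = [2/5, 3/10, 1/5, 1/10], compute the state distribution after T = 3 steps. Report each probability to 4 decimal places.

t=0: π = [0.4000, 0.3000, 0.2000, 0.1000]
t=1: π = [0.2857, 0.1571, 0.2714, 0.2857]
t=2: π = [0.2857, 0.1980, 0.2306, 0.2857]
t=3: π = [0.2857, 0.1805, 0.2481, 0.2857]

π = [0.2857, 0.1805, 0.2481, 0.2857]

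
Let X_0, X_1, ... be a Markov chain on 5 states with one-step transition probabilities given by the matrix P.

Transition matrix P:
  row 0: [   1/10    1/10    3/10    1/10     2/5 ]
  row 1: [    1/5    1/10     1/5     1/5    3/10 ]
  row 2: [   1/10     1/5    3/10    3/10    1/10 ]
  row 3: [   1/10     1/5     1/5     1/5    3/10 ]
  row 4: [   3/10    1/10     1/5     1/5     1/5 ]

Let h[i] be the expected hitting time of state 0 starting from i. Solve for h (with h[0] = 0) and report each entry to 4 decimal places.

h = [0.0000, 5.5932, 6.3898, 6.1525, 5.0847]

First-step conditioning: h[0] = 0; for i ≠ 0, h[i] = 1 + Σ_k P[i][k]·h[k].
  h[1] = 1 + 1/10·h[1] + 1/5·h[2] + 1/5·h[3] + 3/10·h[4]
  h[2] = 1 + 1/5·h[1] + 3/10·h[2] + 3/10·h[3] + 1/10·h[4]
  h[3] = 1 + 1/5·h[1] + 1/5·h[2] + 1/5·h[3] + 3/10·h[4]
  h[4] = 1 + 1/10·h[1] + 1/5·h[2] + 1/5·h[3] + 1/5·h[4]
Solving the 4×4 linear system over states ≠ 0 gives exactly h = [0, 330/59, 377/59, 363/59, 300/59] (h[0] = 0 is the target).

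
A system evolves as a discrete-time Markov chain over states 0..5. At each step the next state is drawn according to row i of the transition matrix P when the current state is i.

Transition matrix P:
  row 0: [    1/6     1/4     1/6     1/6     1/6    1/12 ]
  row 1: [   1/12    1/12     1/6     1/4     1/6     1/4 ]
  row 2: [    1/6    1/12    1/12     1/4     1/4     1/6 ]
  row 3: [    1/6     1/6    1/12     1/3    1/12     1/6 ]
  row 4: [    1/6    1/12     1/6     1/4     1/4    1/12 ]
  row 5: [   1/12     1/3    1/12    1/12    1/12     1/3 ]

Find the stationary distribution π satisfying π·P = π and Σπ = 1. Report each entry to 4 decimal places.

Balance equations π_j = Σ_i π_i·P[i][j]:
  π_0 = 1/6·π_0 + 1/12·π_1 + 1/6·π_2 + 1/6·π_3 + 1/6·π_4 + 1/12·π_5
  π_1 = 1/4·π_0 + 1/12·π_1 + 1/12·π_2 + 1/6·π_3 + 1/12·π_4 + 1/3·π_5
  π_2 = 1/6·π_0 + 1/6·π_1 + 1/12·π_2 + 1/12·π_3 + 1/6·π_4 + 1/12·π_5
  π_3 = 1/6·π_0 + 1/4·π_1 + 1/4·π_2 + 1/3·π_3 + 1/4·π_4 + 1/12·π_5
  π_4 = 1/6·π_0 + 1/6·π_1 + 1/4·π_2 + 1/12·π_3 + 1/4·π_4 + 1/12·π_5
  normalize: π_0 + π_1 + π_2 + π_3 + π_4 + π_5 = 1
Solving the linear system gives exactly π = [25091/183588, 10523/61196, 5599/45897, 41513/183588, 7126/45897, 11505/61196].

π = [0.1367, 0.1720, 0.1220, 0.2261, 0.1553, 0.1880]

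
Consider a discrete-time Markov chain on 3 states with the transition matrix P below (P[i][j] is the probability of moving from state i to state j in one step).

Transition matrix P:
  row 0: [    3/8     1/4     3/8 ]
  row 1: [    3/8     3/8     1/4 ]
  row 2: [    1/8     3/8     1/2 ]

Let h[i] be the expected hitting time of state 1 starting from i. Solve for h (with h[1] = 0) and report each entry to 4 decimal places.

h = [3.2941, 0.0000, 2.8235]

First-step conditioning: h[1] = 0; for i ≠ 1, h[i] = 1 + Σ_k P[i][k]·h[k].
  h[0] = 1 + 3/8·h[0] + 3/8·h[2]
  h[2] = 1 + 1/8·h[0] + 1/2·h[2]
Solving the 2×2 linear system over states ≠ 1 gives exactly h = [56/17, 0, 48/17] (h[1] = 0 is the target).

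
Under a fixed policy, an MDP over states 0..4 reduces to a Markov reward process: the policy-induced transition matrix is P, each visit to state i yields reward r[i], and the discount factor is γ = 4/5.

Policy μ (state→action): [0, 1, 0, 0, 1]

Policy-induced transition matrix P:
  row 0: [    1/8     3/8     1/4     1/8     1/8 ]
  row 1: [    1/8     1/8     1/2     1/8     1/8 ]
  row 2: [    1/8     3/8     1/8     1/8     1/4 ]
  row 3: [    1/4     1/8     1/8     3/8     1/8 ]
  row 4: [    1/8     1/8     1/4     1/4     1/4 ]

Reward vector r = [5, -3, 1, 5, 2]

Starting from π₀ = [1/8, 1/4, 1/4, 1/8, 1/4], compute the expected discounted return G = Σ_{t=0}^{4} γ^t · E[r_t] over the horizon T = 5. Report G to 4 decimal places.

t=0: π = [0.1250, 0.2500, 0.2500, 0.1250, 0.2500], E[r] = 1.2500, γ^t·E[r] = 1.250000, running G = 1.250000
t=1: π = [0.1406, 0.2188, 0.2656, 0.1875, 0.1875], E[r] = 1.6250, γ^t·E[r] = 1.300000, running G = 2.550000
t=2: π = [0.1484, 0.2266, 0.2480, 0.1953, 0.1816], E[r] = 1.6504, γ^t·E[r] = 1.056250, running G = 3.606250
t=3: π = [0.1494, 0.2241, 0.2512, 0.1965, 0.1787], E[r] = 1.6660, γ^t·E[r] = 0.853000, running G = 4.459250
t=4: π = [0.1496, 0.2252, 0.2501, 0.1965, 0.1787], E[r] = 1.6623, γ^t·E[r] = 0.680863, running G = 5.140113

G = 5.1401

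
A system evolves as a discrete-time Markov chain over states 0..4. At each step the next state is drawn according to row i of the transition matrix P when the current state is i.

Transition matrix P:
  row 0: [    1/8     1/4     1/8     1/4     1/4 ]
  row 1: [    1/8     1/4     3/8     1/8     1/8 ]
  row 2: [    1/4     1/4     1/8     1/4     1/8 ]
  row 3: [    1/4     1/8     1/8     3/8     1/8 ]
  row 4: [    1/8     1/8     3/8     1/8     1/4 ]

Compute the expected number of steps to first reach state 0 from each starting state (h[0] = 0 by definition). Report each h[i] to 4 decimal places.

First-step conditioning: h[0] = 0; for i ≠ 0, h[i] = 1 + Σ_k P[i][k]·h[k].
  h[1] = 1 + 1/4·h[1] + 3/8·h[2] + 1/8·h[3] + 1/8·h[4]
  h[2] = 1 + 1/4·h[1] + 1/8·h[2] + 1/4·h[3] + 1/8·h[4]
  h[3] = 1 + 1/8·h[1] + 1/8·h[2] + 3/8·h[3] + 1/8·h[4]
  h[4] = 1 + 1/8·h[1] + 3/8·h[2] + 1/8·h[3] + 1/4·h[4]
Solving the 4×4 linear system over states ≠ 0 gives exactly h = [0, 496/91, 440/91, 432/91, 496/91] (h[0] = 0 is the target).

h = [0.0000, 5.4505, 4.8352, 4.7473, 5.4505]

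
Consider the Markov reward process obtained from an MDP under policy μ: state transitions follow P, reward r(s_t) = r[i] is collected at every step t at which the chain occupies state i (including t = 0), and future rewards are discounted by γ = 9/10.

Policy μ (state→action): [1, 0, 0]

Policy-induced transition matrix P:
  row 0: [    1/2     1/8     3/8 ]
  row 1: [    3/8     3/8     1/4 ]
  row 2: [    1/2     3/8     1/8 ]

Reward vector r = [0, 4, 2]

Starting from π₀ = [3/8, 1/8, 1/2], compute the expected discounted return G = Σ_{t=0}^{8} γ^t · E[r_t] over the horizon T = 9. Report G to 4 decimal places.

t=0: π = [0.3750, 0.1250, 0.5000], E[r] = 1.5000, γ^t·E[r] = 1.500000, running G = 1.500000
t=1: π = [0.4844, 0.2813, 0.2344], E[r] = 1.5938, γ^t·E[r] = 1.434375, running G = 2.934375
t=2: π = [0.4648, 0.2539, 0.2813], E[r] = 1.5781, γ^t·E[r] = 1.278281, running G = 4.212656
t=3: π = [0.4683, 0.2588, 0.2729], E[r] = 1.5811, γ^t·E[r] = 1.152589, running G = 5.365245
t=4: π = [0.4677, 0.2579, 0.2744], E[r] = 1.5806, γ^t·E[r] = 1.037010, running G = 6.402255
t=5: π = [0.4678, 0.2581, 0.2742], E[r] = 1.5807, γ^t·E[r] = 0.933363, running G = 7.335617
t=6: π = [0.4677, 0.2581, 0.2742], E[r] = 1.5806, γ^t·E[r] = 0.840018, running G = 8.175636
t=7: π = [0.4677, 0.2581, 0.2742], E[r] = 1.5806, γ^t·E[r] = 0.756018, running G = 8.931654
t=8: π = [0.4677, 0.2581, 0.2742], E[r] = 1.5806, γ^t·E[r] = 0.680416, running G = 9.612070

G = 9.6121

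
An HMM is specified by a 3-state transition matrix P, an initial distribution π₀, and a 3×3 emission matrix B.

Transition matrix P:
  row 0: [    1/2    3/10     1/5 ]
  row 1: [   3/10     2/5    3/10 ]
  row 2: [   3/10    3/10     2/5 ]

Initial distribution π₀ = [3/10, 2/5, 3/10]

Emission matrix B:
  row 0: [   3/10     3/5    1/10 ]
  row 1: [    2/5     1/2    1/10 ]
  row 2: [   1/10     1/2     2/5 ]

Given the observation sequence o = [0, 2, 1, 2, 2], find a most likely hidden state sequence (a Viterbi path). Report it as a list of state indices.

path = [1, 2, 2, 2, 2]

t=0: δ = [9.000e-02, 1.600e-01, 3.000e-02]  (obs o_0=0)
t=1: δ = [4.800e-03, 6.400e-03, 1.920e-02]  ψ = [1, 1, 1]  (obs o_1=2)
t=2: δ = [3.456e-03, 2.880e-03, 3.840e-03]  ψ = [2, 2, 2]  (obs o_2=1)
t=3: δ = [1.728e-04, 1.152e-04, 6.144e-04]  ψ = [0, 1, 2]  (obs o_3=2)
t=4: δ = [1.843e-05, 1.843e-05, 9.830e-05]  ψ = [2, 2, 2]  (obs o_4=2)
backtrack: best end state = 2; path = [1, 2, 2, 2, 2]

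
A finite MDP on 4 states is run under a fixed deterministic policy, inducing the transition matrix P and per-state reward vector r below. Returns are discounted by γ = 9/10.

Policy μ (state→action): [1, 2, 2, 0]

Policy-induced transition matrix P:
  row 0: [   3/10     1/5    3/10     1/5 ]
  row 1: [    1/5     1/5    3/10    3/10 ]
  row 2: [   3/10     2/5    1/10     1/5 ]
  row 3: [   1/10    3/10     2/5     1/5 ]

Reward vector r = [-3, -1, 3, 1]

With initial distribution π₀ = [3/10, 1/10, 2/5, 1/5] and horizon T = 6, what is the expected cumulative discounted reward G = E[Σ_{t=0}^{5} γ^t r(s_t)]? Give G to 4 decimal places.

t=0: π = [0.3000, 0.1000, 0.4000, 0.2000], E[r] = 0.4000, γ^t·E[r] = 0.400000, running G = 0.400000
t=1: π = [0.2500, 0.3000, 0.2400, 0.2100], E[r] = -0.1200, γ^t·E[r] = -0.108000, running G = 0.292000
t=2: π = [0.2280, 0.2690, 0.2730, 0.2300], E[r] = 0.0960, γ^t·E[r] = 0.077760, running G = 0.369760
t=3: π = [0.2271, 0.2776, 0.2684, 0.2269], E[r] = 0.0732, γ^t·E[r] = 0.053363, running G = 0.423123
t=4: π = [0.2269, 0.2764, 0.2690, 0.2278], E[r] = 0.0778, γ^t·E[r] = 0.051071, running G = 0.474194
t=5: π = [0.2268, 0.2766, 0.2690, 0.2276], E[r] = 0.0775, γ^t·E[r] = 0.045791, running G = 0.519985

G = 0.5200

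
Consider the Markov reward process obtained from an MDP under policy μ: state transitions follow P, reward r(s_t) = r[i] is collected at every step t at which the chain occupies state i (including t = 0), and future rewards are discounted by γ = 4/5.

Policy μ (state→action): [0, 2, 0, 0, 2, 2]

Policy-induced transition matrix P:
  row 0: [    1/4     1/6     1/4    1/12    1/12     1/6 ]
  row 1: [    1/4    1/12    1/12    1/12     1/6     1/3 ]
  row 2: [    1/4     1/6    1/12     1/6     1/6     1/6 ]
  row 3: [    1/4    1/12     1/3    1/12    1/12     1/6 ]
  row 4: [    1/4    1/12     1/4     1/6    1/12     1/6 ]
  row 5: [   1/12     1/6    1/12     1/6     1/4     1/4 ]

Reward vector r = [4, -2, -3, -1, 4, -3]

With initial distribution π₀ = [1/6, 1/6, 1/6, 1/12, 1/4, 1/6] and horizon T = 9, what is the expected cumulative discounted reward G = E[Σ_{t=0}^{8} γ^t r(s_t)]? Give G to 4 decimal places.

G = -0.0722

t=0: π = [0.1667, 0.1667, 0.1667, 0.0833, 0.2500, 0.1667], E[r] = 0.2500, γ^t·E[r] = 0.250000, running G = 0.250000
t=1: π = [0.2222, 0.1250, 0.1736, 0.1319, 0.1389, 0.2083], E[r] = -0.0833, γ^t·E[r] = -0.066667, running G = 0.183333
t=2: π = [0.2153, 0.1337, 0.1765, 0.1267, 0.1429, 0.2049], E[r] = -0.1053, γ^t·E[r] = -0.067407, running G = 0.115926
t=3: π = [0.2159, 0.1331, 0.1747, 0.1270, 0.1433, 0.2060], E[r] = -0.0986, γ^t·E[r] = -0.050494, running G = 0.065432
t=4: π = [0.2157, 0.1330, 0.1750, 0.1270, 0.1433, 0.2060], E[r] = -0.1001, γ^t·E[r] = -0.040989, running G = 0.024443
t=5: π = [0.2157, 0.1331, 0.1749, 0.1270, 0.1433, 0.2060], E[r] = -0.0999, γ^t·E[r] = -0.032735, running G = -0.008292
t=6: π = [0.2157, 0.1330, 0.1749, 0.1270, 0.1433, 0.2060], E[r] = -0.0999, γ^t·E[r] = -0.026195, running G = -0.034487
t=7: π = [0.2157, 0.1330, 0.1749, 0.1270, 0.1433, 0.2060], E[r] = -0.0999, γ^t·E[r] = -0.020955, running G = -0.055443
t=8: π = [0.2157, 0.1330, 0.1749, 0.1270, 0.1433, 0.2060], E[r] = -0.0999, γ^t·E[r] = -0.016764, running G = -0.072207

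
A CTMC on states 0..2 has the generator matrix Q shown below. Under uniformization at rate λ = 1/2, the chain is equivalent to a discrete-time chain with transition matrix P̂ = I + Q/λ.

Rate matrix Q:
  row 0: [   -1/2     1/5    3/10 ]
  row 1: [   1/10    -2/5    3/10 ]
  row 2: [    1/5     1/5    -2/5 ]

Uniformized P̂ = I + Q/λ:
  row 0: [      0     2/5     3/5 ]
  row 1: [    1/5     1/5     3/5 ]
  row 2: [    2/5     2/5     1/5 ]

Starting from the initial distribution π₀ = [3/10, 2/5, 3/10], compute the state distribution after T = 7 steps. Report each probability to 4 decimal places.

t=0: π = [0.3000, 0.4000, 0.3000]
t=1: π = [0.2000, 0.3200, 0.4800]
t=2: π = [0.2560, 0.3360, 0.4080]
t=3: π = [0.2304, 0.3328, 0.4368]
t=4: π = [0.2413, 0.3334, 0.4253]
t=5: π = [0.2368, 0.3333, 0.4299]
t=6: π = [0.2386, 0.3333, 0.4280]
t=7: π = [0.2379, 0.3333, 0.4288]

π = [0.2379, 0.3333, 0.4288]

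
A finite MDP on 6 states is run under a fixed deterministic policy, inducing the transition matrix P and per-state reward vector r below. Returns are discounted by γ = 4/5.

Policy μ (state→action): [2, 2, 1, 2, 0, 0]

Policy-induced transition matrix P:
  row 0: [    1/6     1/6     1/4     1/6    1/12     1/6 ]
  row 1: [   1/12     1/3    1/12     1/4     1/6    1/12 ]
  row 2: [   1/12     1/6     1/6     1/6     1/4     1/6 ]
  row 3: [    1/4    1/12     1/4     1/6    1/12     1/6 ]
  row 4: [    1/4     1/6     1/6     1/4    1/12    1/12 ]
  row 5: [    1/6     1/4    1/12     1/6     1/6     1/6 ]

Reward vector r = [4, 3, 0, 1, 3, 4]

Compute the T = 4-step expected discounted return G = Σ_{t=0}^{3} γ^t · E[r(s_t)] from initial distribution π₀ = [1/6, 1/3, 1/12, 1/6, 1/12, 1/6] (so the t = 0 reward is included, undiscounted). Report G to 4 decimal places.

t=0: π = [0.1667, 0.3333, 0.0833, 0.1667, 0.0833, 0.1667], E[r] = 2.7500, γ^t·E[r] = 2.750000, running G = 2.750000
t=1: π = [0.1528, 0.2222, 0.1528, 0.2014, 0.1389, 0.1319], E[r] = 2.4236, γ^t·E[r] = 1.938889, running G = 4.688889
t=2: π = [0.1638, 0.1979, 0.1667, 0.1968, 0.1383, 0.1366], E[r] = 2.4068, γ^t·E[r] = 1.540370, running G = 6.229259
t=3: π = [0.1642, 0.1946, 0.1688, 0.1947, 0.1390, 0.1386], E[r] = 2.4070, γ^t·E[r] = 1.232370, running G = 7.461630

G = 7.4616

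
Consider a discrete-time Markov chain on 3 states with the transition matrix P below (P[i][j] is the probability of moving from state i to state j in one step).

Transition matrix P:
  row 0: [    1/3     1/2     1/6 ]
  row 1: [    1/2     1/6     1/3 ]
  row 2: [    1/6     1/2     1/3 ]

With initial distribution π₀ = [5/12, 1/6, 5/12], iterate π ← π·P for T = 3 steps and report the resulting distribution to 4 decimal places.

π = [0.3445, 0.3827, 0.2728]

t=0: π = [0.4167, 0.1667, 0.4167]
t=1: π = [0.2917, 0.4444, 0.2639]
t=2: π = [0.3634, 0.3519, 0.2847]
t=3: π = [0.3445, 0.3827, 0.2728]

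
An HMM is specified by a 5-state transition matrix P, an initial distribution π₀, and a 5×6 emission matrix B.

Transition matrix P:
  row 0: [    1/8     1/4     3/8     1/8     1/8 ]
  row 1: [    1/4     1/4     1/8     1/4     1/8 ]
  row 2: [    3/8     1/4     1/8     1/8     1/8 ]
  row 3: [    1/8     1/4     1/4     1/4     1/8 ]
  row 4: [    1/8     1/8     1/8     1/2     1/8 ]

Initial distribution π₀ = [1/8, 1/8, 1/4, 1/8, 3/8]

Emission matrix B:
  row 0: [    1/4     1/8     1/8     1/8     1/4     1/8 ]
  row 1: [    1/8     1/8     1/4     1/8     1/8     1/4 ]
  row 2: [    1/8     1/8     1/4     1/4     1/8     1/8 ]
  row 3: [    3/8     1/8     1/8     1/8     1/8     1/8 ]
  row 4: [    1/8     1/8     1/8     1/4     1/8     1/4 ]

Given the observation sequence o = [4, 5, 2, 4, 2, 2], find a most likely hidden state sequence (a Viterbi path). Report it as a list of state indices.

path = [4, 3, 2, 0, 2, 1]

t=0: δ = [3.125e-02, 1.562e-02, 3.125e-02, 1.562e-02, 4.688e-02]  (obs o_0=4)
t=1: δ = [1.465e-03, 1.953e-03, 1.465e-03, 2.930e-03, 1.465e-03]  ψ = [2, 0, 0, 4, 4]  (obs o_1=5)
t=2: δ = [6.866e-05, 1.831e-04, 1.831e-04, 9.155e-05, 4.578e-05]  ψ = [2, 3, 3, 3, 3]  (obs o_2=2)
t=3: δ = [1.717e-05, 5.722e-06, 3.219e-06, 5.722e-06, 2.861e-06]  ψ = [2, 1, 0, 1, 1]  (obs o_3=4)
t=4: δ = [2.682e-07, 1.073e-06, 1.609e-06, 2.682e-07, 2.682e-07]  ψ = [0, 0, 0, 0, 0]  (obs o_4=2)
t=5: δ = [7.544e-08, 1.006e-07, 5.029e-08, 3.353e-08, 2.515e-08]  ψ = [2, 2, 2, 1, 2]  (obs o_5=2)
backtrack: best end state = 1; path = [4, 3, 2, 0, 2, 1]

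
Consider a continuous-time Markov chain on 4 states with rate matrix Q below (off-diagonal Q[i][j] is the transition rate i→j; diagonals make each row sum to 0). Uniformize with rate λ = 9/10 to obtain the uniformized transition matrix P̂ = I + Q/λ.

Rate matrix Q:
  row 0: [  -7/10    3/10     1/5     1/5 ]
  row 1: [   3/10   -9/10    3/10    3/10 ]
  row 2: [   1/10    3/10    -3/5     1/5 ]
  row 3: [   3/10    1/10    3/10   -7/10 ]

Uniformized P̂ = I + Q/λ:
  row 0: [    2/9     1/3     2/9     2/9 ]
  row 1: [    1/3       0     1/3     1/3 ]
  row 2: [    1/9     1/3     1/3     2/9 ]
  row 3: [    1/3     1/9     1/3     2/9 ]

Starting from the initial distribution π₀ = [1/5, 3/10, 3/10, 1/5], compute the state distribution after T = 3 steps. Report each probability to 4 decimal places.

t=0: π = [0.2000, 0.3000, 0.3000, 0.2000]
t=1: π = [0.2444, 0.1889, 0.3111, 0.2556]
t=2: π = [0.2370, 0.2136, 0.3062, 0.2432]
t=3: π = [0.2390, 0.2081, 0.3070, 0.2460]

π = [0.2390, 0.2081, 0.3070, 0.2460]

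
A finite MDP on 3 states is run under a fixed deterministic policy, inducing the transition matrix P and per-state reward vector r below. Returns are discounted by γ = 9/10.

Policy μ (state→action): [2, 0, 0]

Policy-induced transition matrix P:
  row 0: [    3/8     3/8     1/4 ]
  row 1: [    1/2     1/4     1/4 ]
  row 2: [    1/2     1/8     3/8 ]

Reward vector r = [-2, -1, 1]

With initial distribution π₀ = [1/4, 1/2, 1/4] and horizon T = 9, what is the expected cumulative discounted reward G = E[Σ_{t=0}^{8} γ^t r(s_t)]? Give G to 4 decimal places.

G = -5.2536

t=0: π = [0.2500, 0.5000, 0.2500], E[r] = -0.7500, γ^t·E[r] = -0.750000, running G = -0.750000
t=1: π = [0.4688, 0.2500, 0.2813], E[r] = -0.9063, γ^t·E[r] = -0.815625, running G = -1.565625
t=2: π = [0.4414, 0.2734, 0.2852], E[r] = -0.8711, γ^t·E[r] = -0.705586, running G = -2.271211
t=3: π = [0.4448, 0.2695, 0.2856], E[r] = -0.8735, γ^t·E[r] = -0.636807, running G = -2.908018
t=4: π = [0.4444, 0.2699, 0.2857], E[r] = -0.8730, γ^t·E[r] = -0.572766, running G = -3.480784
t=5: π = [0.4445, 0.2698, 0.2857], E[r] = -0.8730, γ^t·E[r] = -0.515512, running G = -3.996296
t=6: π = [0.4444, 0.2698, 0.2857], E[r] = -0.8730, γ^t·E[r] = -0.463956, running G = -4.460252
t=7: π = [0.4444, 0.2698, 0.2857], E[r] = -0.8730, γ^t·E[r] = -0.417561, running G = -4.877813
t=8: π = [0.4444, 0.2698, 0.2857], E[r] = -0.8730, γ^t·E[r] = -0.375805, running G = -5.253618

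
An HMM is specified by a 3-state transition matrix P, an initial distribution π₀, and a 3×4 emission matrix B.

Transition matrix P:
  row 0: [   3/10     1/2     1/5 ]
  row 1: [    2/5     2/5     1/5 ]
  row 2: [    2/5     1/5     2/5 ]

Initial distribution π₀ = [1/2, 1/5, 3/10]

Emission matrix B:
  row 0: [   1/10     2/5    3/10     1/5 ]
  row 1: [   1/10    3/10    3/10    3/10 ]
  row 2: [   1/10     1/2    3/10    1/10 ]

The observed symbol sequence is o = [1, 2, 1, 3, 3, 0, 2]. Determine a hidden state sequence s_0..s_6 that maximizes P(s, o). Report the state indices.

path = [0, 1, 0, 1, 1, 0, 1]

t=0: δ = [2.000e-01, 6.000e-02, 1.500e-01]  (obs o_0=1)
t=1: δ = [1.800e-02, 3.000e-02, 1.800e-02]  ψ = [0, 0, 2]  (obs o_1=2)
t=2: δ = [4.800e-03, 3.600e-03, 3.600e-03]  ψ = [1, 1, 2]  (obs o_2=1)
t=3: δ = [2.880e-04, 7.200e-04, 1.440e-04]  ψ = [0, 0, 2]  (obs o_3=3)
t=4: δ = [5.760e-05, 8.640e-05, 1.440e-05]  ψ = [1, 1, 1]  (obs o_4=3)
t=5: δ = [3.456e-06, 3.456e-06, 1.728e-06]  ψ = [1, 1, 1]  (obs o_5=0)
t=6: δ = [4.147e-07, 5.184e-07, 2.074e-07]  ψ = [1, 0, 0]  (obs o_6=2)
backtrack: best end state = 1; path = [0, 1, 0, 1, 1, 0, 1]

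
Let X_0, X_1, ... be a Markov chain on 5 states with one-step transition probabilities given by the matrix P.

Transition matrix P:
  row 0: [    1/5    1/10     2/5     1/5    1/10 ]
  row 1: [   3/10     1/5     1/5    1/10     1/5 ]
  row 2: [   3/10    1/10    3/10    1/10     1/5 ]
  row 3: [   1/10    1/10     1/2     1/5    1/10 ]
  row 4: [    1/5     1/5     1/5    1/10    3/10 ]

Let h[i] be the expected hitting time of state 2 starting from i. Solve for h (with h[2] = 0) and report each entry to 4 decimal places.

h = [2.7487, 3.4804, 0.0000, 2.4739, 3.5617]

First-step conditioning: h[2] = 0; for i ≠ 2, h[i] = 1 + Σ_k P[i][k]·h[k].
  h[0] = 1 + 1/5·h[0] + 1/10·h[1] + 1/5·h[3] + 1/10·h[4]
  h[1] = 1 + 3/10·h[0] + 1/5·h[1] + 1/10·h[3] + 1/5·h[4]
  h[3] = 1 + 1/10·h[0] + 1/10·h[1] + 1/5·h[3] + 1/10·h[4]
  h[4] = 1 + 1/5·h[0] + 1/5·h[1] + 1/10·h[3] + 3/10·h[4]
Solving the 4×4 linear system over states ≠ 2 gives exactly h = [7100/2583, 8990/2583, 0, 710/287, 9200/2583] (h[2] = 0 is the target).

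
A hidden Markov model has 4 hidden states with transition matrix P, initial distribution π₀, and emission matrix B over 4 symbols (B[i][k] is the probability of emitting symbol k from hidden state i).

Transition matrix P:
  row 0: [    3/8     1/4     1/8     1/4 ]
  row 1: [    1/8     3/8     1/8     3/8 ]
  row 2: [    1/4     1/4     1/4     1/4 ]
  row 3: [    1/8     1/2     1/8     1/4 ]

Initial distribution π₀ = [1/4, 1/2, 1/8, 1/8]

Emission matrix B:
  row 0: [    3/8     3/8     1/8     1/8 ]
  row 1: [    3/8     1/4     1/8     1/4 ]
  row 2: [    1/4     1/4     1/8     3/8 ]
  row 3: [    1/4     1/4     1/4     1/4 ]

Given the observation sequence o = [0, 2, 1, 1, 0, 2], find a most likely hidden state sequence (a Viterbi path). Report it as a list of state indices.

t=0: δ = [9.375e-02, 1.875e-01, 3.125e-02, 3.125e-02]  (obs o_0=0)
t=1: δ = [4.395e-03, 8.789e-03, 2.930e-03, 1.758e-02]  ψ = [0, 1, 1, 1]  (obs o_1=2)
t=2: δ = [8.240e-04, 2.197e-03, 5.493e-04, 1.099e-03]  ψ = [3, 3, 3, 3]  (obs o_2=1)
t=3: δ = [1.159e-04, 2.060e-04, 6.866e-05, 2.060e-04]  ψ = [0, 1, 1, 1]  (obs o_3=1)
t=4: δ = [1.629e-05, 3.862e-05, 6.437e-06, 1.931e-05]  ψ = [0, 3, 1, 1]  (obs o_4=0)
t=5: δ = [7.638e-07, 1.810e-06, 6.035e-07, 3.621e-06]  ψ = [0, 1, 1, 1]  (obs o_5=2)
backtrack: best end state = 3; path = [1, 3, 1, 3, 1, 3]

path = [1, 3, 1, 3, 1, 3]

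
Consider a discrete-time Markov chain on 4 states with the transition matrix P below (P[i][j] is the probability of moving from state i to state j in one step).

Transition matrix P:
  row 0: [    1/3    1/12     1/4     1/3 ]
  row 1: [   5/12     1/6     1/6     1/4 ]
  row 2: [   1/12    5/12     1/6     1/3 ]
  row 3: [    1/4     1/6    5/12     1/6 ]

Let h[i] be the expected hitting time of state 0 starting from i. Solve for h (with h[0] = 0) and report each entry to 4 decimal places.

h = [0.0000, 3.3443, 4.5246, 4.1311]

First-step conditioning: h[0] = 0; for i ≠ 0, h[i] = 1 + Σ_k P[i][k]·h[k].
  h[1] = 1 + 1/6·h[1] + 1/6·h[2] + 1/4·h[3]
  h[2] = 1 + 5/12·h[1] + 1/6·h[2] + 1/3·h[3]
  h[3] = 1 + 1/6·h[1] + 5/12·h[2] + 1/6·h[3]
Solving the 3×3 linear system over states ≠ 0 gives exactly h = [0, 204/61, 276/61, 252/61] (h[0] = 0 is the target).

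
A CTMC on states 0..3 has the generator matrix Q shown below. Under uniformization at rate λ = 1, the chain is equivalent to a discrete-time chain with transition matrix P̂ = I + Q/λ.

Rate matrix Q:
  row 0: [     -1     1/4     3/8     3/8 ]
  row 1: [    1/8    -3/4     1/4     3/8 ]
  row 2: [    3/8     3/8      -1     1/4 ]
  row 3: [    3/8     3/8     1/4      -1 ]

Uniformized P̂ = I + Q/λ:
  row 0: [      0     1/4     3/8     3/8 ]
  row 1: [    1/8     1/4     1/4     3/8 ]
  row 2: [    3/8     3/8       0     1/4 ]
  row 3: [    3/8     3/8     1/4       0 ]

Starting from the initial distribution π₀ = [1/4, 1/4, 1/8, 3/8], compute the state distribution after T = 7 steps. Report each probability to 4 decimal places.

t=0: π = [0.2500, 0.2500, 0.1250, 0.3750]
t=1: π = [0.2188, 0.3125, 0.2500, 0.2188]
t=2: π = [0.2148, 0.3086, 0.2148, 0.2617]
t=3: π = [0.2173, 0.3096, 0.2231, 0.2500]
t=4: π = [0.2161, 0.3091, 0.2214, 0.2534]
t=5: π = [0.2167, 0.3093, 0.2217, 0.2523]
t=6: π = [0.2164, 0.3092, 0.2217, 0.2527]
t=7: π = [0.2165, 0.3093, 0.2216, 0.2525]

π = [0.2165, 0.3093, 0.2216, 0.2525]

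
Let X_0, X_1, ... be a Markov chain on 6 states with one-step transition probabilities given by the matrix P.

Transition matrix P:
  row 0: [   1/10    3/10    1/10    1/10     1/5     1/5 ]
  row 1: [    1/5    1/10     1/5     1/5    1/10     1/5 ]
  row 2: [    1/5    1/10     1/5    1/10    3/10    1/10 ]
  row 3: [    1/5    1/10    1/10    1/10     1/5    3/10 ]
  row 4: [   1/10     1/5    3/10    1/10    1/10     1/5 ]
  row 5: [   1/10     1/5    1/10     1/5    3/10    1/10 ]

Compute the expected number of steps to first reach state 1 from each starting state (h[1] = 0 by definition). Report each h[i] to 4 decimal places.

h = [4.8610, 0.0000, 5.9462, 5.8925, 5.5002, 5.4548]

First-step conditioning: h[1] = 0; for i ≠ 1, h[i] = 1 + Σ_k P[i][k]·h[k].
  h[0] = 1 + 1/10·h[0] + 1/10·h[2] + 1/10·h[3] + 1/5·h[4] + 1/5·h[5]
  h[2] = 1 + 1/5·h[0] + 1/5·h[2] + 1/10·h[3] + 3/10·h[4] + 1/10·h[5]
  h[3] = 1 + 1/5·h[0] + 1/10·h[2] + 1/10·h[3] + 1/5·h[4] + 3/10·h[5]
  h[4] = 1 + 1/10·h[0] + 3/10·h[2] + 1/10·h[3] + 1/10·h[4] + 1/5·h[5]
  h[5] = 1 + 1/10·h[0] + 1/10·h[2] + 1/5·h[3] + 3/10·h[4] + 1/10·h[5]
Solving the 5×5 linear system over states ≠ 1 gives exactly h = [17655/3632, 0, 32395/5448, 64205/10896, 29965/5448, 59435/10896] (h[1] = 0 is the target).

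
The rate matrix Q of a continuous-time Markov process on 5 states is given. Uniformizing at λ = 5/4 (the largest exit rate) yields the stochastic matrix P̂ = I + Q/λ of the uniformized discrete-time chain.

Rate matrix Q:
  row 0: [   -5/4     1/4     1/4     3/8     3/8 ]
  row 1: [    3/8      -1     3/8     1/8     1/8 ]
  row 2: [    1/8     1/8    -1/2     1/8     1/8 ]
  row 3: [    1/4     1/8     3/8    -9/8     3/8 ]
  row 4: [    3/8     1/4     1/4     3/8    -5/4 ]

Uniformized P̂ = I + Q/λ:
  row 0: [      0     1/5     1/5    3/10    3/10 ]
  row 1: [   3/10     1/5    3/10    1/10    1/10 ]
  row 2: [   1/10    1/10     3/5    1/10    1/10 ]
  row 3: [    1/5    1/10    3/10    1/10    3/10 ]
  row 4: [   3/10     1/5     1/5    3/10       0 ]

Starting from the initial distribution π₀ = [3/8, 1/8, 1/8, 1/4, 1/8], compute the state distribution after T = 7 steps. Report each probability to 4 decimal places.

π = [0.1592, 0.1454, 0.3843, 0.1617, 0.1493]

t=0: π = [0.3750, 0.1250, 0.1250, 0.2500, 0.1250]
t=1: π = [0.1375, 0.1625, 0.2875, 0.2000, 0.2125]
t=2: π = [0.1813, 0.1513, 0.3513, 0.1700, 0.1463]
t=3: π = [0.1584, 0.1479, 0.3726, 0.1655, 0.1556]
t=4: π = [0.1614, 0.1462, 0.3804, 0.1628, 0.1492]
t=5: π = [0.1592, 0.1457, 0.3831, 0.1621, 0.1499]
t=6: π = [0.1594, 0.1455, 0.3840, 0.1618, 0.1493]
t=7: π = [0.1592, 0.1454, 0.3843, 0.1617, 0.1493]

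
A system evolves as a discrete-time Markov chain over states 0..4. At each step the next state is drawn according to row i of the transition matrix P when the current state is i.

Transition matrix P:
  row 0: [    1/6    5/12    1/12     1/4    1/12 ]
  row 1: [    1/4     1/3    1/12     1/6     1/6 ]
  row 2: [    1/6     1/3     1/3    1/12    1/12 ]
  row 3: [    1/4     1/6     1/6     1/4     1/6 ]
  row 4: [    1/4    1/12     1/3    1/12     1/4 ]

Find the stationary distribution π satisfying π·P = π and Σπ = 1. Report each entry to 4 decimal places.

π = [0.2170, 0.2863, 0.1788, 0.1720, 0.1458]

Balance equations π_j = Σ_i π_i·P[i][j]:
  π_0 = 1/6·π_0 + 1/4·π_1 + 1/6·π_2 + 1/4·π_3 + 1/4·π_4
  π_1 = 5/12·π_0 + 1/3·π_1 + 1/3·π_2 + 1/6·π_3 + 1/12·π_4
  π_2 = 1/12·π_0 + 1/12·π_1 + 1/3·π_2 + 1/6·π_3 + 1/3·π_4
  π_3 = 1/4·π_0 + 1/6·π_1 + 1/12·π_2 + 1/4·π_3 + 1/12·π_4
  normalize: π_0 + π_1 + π_2 + π_3 + π_4 = 1
Solving the linear system gives exactly π = [3189/14695, 4207/14695, 2628/14695, 2528/14695, 2143/14695].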